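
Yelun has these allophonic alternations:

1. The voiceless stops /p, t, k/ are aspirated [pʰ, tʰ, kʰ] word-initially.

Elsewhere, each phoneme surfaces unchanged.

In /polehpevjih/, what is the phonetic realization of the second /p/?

/p/ (between /h/ and /e/): rule 1 targets it, but not word-initially → unchanged [p].

[p]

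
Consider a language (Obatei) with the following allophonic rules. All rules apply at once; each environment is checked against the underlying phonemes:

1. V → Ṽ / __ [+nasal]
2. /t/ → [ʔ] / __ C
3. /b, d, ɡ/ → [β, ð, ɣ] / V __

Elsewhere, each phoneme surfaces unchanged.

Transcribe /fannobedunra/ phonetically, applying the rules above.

/f/ (word-initial): no rule targets it → [f].
/a/ — between /f/ and /n/, before a nasal consonant — surfaces as [ã] (rule 1).
/n/ (between /a/ and /n/) is unaffected → [n].
/n/ (between /n/ and /o/) is unaffected → [n].
/o/ (between /n/ and /b/) fails the environment for rule 1, so it stays [o].
/b/ meets the environment for rule 3 (immediately after a vowel) → [β].
/e/ (between /b/ and /d/) fails the environment for rule 1, so it stays [e].
/d/ (between /e/ and /u/) occurs immediately after a vowel → [ð] by rule 3.
Rule 1 applies to /u/ (between /d/ and /n/: before a nasal consonant) → [ũ].
/n/ (between /u/ and /r/): no rule targets it → [n].
/r/ — not in any rule's target class → [r].
/a/ — word-final; rule 1 does not apply here → [a].

[fãnnoβeðũnra]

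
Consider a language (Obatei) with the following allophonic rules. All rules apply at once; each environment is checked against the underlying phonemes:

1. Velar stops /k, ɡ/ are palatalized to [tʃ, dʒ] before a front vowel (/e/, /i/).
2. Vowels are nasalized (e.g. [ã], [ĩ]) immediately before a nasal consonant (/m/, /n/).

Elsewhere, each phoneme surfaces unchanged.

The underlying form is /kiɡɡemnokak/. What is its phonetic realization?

/k/ (word-initial) occurs before a front vowel → [tʃ] by rule 1.
/i/ (between /k/ and /ɡ/) is in the target of rule 2 but the environment (before a nasal consonant) is not met → [i].
/ɡ/ — between /i/ and /ɡ/; rule 1 does not apply here → [ɡ].
Rule 1 applies to /ɡ/ (between /ɡ/ and /e/: before a front vowel) → [dʒ].
/e/ meets the environment for rule 2 (before a nasal consonant) → [ẽ].
/m/ (between /e/ and /n/): no rule targets it → [m].
/n/ stays [n].
/o/ (between /n/ and /k/) is in the target of rule 2 but the environment (before a nasal consonant) is not met → [o].
/k/ (between /o/ and /a/) is in the target of rule 1 but the environment (before a front vowel) is not met → [k].
/a/ — between /k/ and /k/; rule 2 does not apply here → [a].
/k/ — word-final; rule 1 does not apply here → [k].

[tʃiɡdʒẽmnokak]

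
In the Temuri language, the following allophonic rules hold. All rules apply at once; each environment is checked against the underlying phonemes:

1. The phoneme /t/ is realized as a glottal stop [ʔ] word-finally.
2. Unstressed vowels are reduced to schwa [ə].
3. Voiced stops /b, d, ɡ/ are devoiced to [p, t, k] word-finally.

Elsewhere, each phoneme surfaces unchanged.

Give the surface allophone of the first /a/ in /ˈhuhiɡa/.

Rule 2 applies to /a/ (word-final: in an unstressed syllable) → [ə].

[ə]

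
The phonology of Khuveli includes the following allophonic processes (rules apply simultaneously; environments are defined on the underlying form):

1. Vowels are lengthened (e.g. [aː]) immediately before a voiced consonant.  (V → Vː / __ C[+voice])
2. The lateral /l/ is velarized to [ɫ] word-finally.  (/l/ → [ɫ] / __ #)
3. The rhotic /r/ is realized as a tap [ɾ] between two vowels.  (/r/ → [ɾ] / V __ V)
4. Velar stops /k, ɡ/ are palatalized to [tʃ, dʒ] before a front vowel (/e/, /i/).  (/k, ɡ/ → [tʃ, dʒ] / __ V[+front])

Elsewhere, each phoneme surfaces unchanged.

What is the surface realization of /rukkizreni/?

/r/ — word-initial; rule 3 does not apply here → [r].
/u/ (between /r/ and /k/) fails the environment for rule 1, so it stays [u].
/k/ (between /u/ and /k/) is in the target of rule 4 but the environment (before a front vowel) is not met → [k].
/k/ meets the environment for rule 4 (before a front vowel) → [tʃ].
/i/ meets the environment for rule 1 (before a voiced consonant) → [iː].
/z/ (between /i/ and /r/): no rule targets it → [z].
/r/ — between /z/ and /e/; rule 3 does not apply here → [r].
/e/ (between /r/ and /n/): before a voiced consonant, so rule 1 applies → [eː].
/n/ — not in any rule's target class → [n].
/i/ (word-final) fails the environment for rule 1, so it stays [i].

[ruktʃiːzreːni]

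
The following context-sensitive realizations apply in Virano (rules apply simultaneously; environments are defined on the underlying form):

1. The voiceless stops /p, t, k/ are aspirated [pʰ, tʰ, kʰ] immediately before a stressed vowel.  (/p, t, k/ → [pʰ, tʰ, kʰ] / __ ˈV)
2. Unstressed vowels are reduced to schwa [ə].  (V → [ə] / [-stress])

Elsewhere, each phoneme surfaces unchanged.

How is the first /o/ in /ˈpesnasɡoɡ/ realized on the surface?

[ə]

/o/ (between /ɡ/ and /ɡ/) occurs in an unstressed syllable → [ə] by rule 2.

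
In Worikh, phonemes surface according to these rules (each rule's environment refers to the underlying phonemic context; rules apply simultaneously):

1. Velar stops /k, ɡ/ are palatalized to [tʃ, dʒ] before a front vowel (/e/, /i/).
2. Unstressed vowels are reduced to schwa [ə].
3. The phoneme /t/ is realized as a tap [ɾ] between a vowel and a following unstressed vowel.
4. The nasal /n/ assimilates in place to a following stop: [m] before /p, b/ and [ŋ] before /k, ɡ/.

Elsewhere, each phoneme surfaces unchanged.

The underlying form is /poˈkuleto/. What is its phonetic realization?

[pəˈkuləɾə]

/o/ meets the environment for rule 2 (in an unstressed syllable) → [ə].
/k/ (between /o/ and /u/): rule 1 targets it, but not before a front vowel → unchanged [k].
/u/ (between /k/ and /l/) is in the target of rule 2 but the environment (in an unstressed syllable) is not met → [u].
/e/ — between /l/ and /t/, in an unstressed syllable — surfaces as [ə] (rule 2).
/t/ (between /e/ and /o/) occurs between a vowel and a following unstressed vowel → [ɾ] by rule 3.
Rule 2 applies to /o/ (word-final: in an unstressed syllable) → [ə].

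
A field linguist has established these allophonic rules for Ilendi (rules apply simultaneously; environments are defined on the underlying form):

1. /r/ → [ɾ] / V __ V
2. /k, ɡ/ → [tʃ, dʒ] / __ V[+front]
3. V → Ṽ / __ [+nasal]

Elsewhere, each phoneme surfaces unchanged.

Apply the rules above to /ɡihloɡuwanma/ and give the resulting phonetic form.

[dʒihloɡuwãnma]

/ɡ/ meets the environment for rule 2 (before a front vowel) → [dʒ].
/i/ (between /ɡ/ and /h/) is in the target of rule 3 but the environment (before a nasal consonant) is not met → [i].
/h/ — not in any rule's target class → [h].
/l/ (between /h/ and /o/) is unaffected → [l].
/o/ (between /l/ and /ɡ/) fails the environment for rule 3, so it stays [o].
/ɡ/ (between /o/ and /u/): rule 2 targets it, but not before a front vowel → unchanged [ɡ].
/u/ (between /ɡ/ and /w/) is in the target of rule 3 but the environment (before a nasal consonant) is not met → [u].
/w/ (between /u/ and /a/) is unaffected → [w].
Rule 3 applies to /a/ (between /w/ and /n/: before a nasal consonant) → [ã].
/n/ (between /a/ and /m/): no rule targets it → [n].
/m/ stays [m].
/a/ (word-final) is in the target of rule 3 but the environment (before a nasal consonant) is not met → [a].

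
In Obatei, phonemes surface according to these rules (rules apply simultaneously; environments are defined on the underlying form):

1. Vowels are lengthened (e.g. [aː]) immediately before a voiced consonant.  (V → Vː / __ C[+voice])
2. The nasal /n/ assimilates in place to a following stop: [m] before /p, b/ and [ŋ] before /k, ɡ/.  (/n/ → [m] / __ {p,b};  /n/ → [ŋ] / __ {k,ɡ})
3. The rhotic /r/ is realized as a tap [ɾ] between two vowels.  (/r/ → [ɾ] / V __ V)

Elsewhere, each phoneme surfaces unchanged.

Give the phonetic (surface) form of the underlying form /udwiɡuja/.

[uːdwiːɡuːja]

/u/ meets the environment for rule 1 (before a voiced consonant) → [uː].
/d/ (between /u/ and /w/) is unaffected → [d].
/w/ (between /d/ and /i/) is unaffected → [w].
Rule 1 applies to /i/ (between /w/ and /ɡ/: before a voiced consonant) → [iː].
/ɡ/ (between /i/ and /u/): no rule targets it → [ɡ].
/u/ meets the environment for rule 1 (before a voiced consonant) → [uː].
/j/ stays [j].
/a/ — word-final; rule 1 does not apply here → [a].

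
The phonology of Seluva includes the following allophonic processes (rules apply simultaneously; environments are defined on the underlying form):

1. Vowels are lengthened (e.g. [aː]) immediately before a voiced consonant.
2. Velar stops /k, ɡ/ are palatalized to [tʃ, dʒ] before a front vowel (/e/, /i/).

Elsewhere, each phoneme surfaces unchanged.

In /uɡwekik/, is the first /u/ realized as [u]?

/u/ (word-initial): before a voiced consonant, so rule 1 applies → [uː].
The actual realization is [uː], not [u].

No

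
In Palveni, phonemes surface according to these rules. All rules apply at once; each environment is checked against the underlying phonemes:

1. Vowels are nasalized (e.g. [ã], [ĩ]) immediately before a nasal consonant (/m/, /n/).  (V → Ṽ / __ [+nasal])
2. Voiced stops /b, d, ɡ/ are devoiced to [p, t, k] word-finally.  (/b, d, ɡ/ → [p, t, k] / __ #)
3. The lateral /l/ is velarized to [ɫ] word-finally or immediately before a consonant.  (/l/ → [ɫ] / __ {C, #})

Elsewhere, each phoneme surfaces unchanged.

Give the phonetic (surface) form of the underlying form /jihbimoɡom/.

/j/ stays [j].
/i/ (between /j/ and /h/) is in the target of rule 1 but the environment (before a nasal consonant) is not met → [i].
/h/ — not in any rule's target class → [h].
/b/ — between /h/ and /i/; rule 2 does not apply here → [b].
/i/ meets the environment for rule 1 (before a nasal consonant) → [ĩ].
/m/ — not in any rule's target class → [m].
/o/ — between /m/ and /ɡ/; rule 1 does not apply here → [o].
/ɡ/ (between /o/ and /o/) is in the target of rule 2 but the environment (word-finally) is not met → [ɡ].
/o/ (between /ɡ/ and /m/): before a nasal consonant, so rule 1 applies → [õ].
/m/ (word-final) is unaffected → [m].

[jihbĩmoɡõm]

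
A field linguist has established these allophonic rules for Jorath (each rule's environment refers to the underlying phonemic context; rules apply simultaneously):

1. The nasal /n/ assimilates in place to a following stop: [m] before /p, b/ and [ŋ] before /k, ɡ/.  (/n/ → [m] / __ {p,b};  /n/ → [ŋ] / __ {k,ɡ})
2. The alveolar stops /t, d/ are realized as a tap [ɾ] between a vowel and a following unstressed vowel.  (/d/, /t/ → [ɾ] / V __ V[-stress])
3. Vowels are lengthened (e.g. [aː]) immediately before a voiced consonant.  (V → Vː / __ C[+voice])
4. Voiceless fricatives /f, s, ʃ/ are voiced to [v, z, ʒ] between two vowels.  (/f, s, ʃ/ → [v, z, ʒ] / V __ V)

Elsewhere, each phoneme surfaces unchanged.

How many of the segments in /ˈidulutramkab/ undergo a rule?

Segments that undergo a rule: /i/ → [iː] (rule 3); /d/ → [ɾ] (rule 2); /u/ → [uː] (rule 3); /a/ → [aː] (rule 3); /a/ → [aː] (rule 3).
All other segments surface unchanged.

5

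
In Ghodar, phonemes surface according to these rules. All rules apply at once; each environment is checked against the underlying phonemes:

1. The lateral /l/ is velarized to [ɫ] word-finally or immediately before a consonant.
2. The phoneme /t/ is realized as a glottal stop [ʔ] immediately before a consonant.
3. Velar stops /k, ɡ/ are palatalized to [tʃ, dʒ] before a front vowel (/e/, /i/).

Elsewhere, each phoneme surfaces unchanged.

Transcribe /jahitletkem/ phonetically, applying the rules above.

[jahiʔleʔtʃem]

/j/ — not in any rule's target class → [j].
/a/ — not in any rule's target class → [a].
/h/ (between /a/ and /i/): no rule targets it → [h].
/i/ (between /h/ and /t/): no rule targets it → [i].
/t/ meets the environment for rule 2 (immediately before a consonant) → [ʔ].
/l/ (between /t/ and /e/): rule 1 targets it, but not word-finally or immediately before a consonant → unchanged [l].
/e/ stays [e].
/t/ (between /e/ and /k/) occurs immediately before a consonant → [ʔ] by rule 2.
/k/ (between /t/ and /e/): before a front vowel, so rule 3 applies → [tʃ].
/e/ — not in any rule's target class → [e].
/m/ — not in any rule's target class → [m].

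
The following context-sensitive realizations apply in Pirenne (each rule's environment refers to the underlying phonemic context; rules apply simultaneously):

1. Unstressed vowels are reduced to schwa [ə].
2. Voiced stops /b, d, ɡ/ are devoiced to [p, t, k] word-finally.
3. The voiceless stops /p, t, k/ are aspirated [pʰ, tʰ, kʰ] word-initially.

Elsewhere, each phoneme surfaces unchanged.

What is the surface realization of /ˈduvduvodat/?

[ˈduvdəvədət]

/d/ (word-initial) is in the target of rule 2 but the environment (word-finally) is not met → [d].
/u/ (between /d/ and /v/) fails the environment for rule 1, so it stays [u].
/v/ — not in any rule's target class → [v].
/d/ — between /v/ and /u/; rule 2 does not apply here → [d].
/u/ meets the environment for rule 1 (in an unstressed syllable) → [ə].
/v/ stays [v].
/o/ (between /v/ and /d/): in an unstressed syllable, so rule 1 applies → [ə].
/d/ (between /o/ and /a/) is in the target of rule 2 but the environment (word-finally) is not met → [d].
/a/ meets the environment for rule 1 (in an unstressed syllable) → [ə].
/t/ (word-final) is in the target of rule 3 but the environment (word-initially) is not met → [t].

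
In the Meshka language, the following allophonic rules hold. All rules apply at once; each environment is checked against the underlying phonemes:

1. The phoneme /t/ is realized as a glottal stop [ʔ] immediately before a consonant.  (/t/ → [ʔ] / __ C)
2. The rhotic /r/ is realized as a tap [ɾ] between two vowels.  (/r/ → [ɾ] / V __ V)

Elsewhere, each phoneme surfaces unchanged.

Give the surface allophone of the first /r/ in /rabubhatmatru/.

[r]

/r/ (word-initial): rule 2 targets it, but not between two vowels → unchanged [r].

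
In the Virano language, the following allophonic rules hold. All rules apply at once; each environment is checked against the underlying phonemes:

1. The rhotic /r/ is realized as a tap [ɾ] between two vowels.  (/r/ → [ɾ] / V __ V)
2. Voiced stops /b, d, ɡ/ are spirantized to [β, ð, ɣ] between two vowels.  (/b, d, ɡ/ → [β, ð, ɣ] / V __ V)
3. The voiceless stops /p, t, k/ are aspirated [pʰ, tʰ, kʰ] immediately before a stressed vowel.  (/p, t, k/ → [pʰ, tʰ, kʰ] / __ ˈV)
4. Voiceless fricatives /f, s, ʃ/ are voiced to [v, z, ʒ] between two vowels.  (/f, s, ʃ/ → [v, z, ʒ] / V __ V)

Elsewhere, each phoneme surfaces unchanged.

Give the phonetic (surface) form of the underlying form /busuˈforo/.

/b/ (word-initial): rule 2 targets it, but not between two vowels → unchanged [b].
/u/ — not in any rule's target class → [u].
/s/ (between /u/ and /u/) occurs between two vowels → [z] by rule 4.
/u/ (between /s/ and /f/): no rule targets it → [u].
/f/ meets the environment for rule 4 (between two vowels) → [v].
/o/ — not in any rule's target class → [o].
/r/ (between /o/ and /o/): between two vowels, so rule 1 applies → [ɾ].
/o/ — not in any rule's target class → [o].

[buzuˈvoɾo]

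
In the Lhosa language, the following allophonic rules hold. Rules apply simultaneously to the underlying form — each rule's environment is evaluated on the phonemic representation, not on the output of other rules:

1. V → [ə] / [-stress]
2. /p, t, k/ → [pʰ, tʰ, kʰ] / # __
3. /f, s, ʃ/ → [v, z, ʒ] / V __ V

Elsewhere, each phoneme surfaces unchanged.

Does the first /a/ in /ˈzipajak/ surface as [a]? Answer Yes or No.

No

/a/ (between /p/ and /j/): in an unstressed syllable, so rule 1 applies → [ə].
The actual realization is [ə], not [a].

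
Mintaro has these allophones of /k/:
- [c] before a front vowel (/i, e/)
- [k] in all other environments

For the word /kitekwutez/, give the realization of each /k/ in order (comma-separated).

[c], [k]

Occurrence 1 (position 1): before a front vowel → [c].
Occurrence 2 (position 5): no conditioning environment matches → elsewhere allophone [k].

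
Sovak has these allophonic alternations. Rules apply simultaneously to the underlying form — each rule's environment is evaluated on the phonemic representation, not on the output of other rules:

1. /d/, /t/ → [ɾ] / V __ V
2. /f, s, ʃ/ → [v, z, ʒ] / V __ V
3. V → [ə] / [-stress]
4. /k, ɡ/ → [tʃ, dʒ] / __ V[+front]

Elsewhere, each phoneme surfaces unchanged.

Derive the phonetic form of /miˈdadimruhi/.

Rule 3 applies to /i/ (between /m/ and /d/: in an unstressed syllable) → [ə].
/d/ (between /i/ and /a/) occurs between two vowels → [ɾ] by rule 1.
/a/ — between /d/ and /d/; rule 3 does not apply here → [a].
/d/ — between /a/ and /i/, between two vowels — surfaces as [ɾ] (rule 1).
Rule 3 applies to /i/ (between /d/ and /m/: in an unstressed syllable) → [ə].
/u/ (between /r/ and /h/): in an unstressed syllable, so rule 3 applies → [ə].
/i/ (word-final): in an unstressed syllable, so rule 3 applies → [ə].

[məˈɾaɾəmrəhə]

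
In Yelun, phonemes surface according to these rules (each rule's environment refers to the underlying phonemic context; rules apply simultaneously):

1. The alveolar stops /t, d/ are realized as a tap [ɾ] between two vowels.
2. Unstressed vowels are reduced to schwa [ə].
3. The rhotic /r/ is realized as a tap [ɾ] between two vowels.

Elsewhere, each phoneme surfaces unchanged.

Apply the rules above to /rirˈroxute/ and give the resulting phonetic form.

[rərˈroxəɾə]

/r/ (word-initial) is in the target of rule 3 but the environment (between two vowels) is not met → [r].
Rule 2 applies to /i/ (between /r/ and /r/: in an unstressed syllable) → [ə].
/r/ (between /i/ and /r/) is in the target of rule 3 but the environment (between two vowels) is not met → [r].
/r/ (between /r/ and /o/) is in the target of rule 3 but the environment (between two vowels) is not met → [r].
/o/ (between /r/ and /x/) fails the environment for rule 2, so it stays [o].
/x/ — not in any rule's target class → [x].
/u/ — between /x/ and /t/, in an unstressed syllable — surfaces as [ə] (rule 2).
/t/ (between /u/ and /e/): between two vowels, so rule 1 applies → [ɾ].
Rule 2 applies to /e/ (word-final: in an unstressed syllable) → [ə].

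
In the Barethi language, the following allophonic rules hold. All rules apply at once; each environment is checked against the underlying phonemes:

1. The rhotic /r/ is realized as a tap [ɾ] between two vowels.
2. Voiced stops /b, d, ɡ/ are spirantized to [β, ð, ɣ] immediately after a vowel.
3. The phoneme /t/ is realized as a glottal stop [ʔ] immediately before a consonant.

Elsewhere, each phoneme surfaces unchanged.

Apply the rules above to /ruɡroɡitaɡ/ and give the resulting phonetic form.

[ruɣroɣitaɣ]

/r/ (word-initial): rule 1 targets it, but not between two vowels → unchanged [r].
/u/ — not in any rule's target class → [u].
/ɡ/ meets the environment for rule 2 (immediately after a vowel) → [ɣ].
/r/ — between /ɡ/ and /o/; rule 1 does not apply here → [r].
/o/ (between /r/ and /ɡ/): no rule targets it → [o].
/ɡ/ meets the environment for rule 2 (immediately after a vowel) → [ɣ].
/i/ (between /ɡ/ and /t/): no rule targets it → [i].
/t/ — between /i/ and /a/; rule 3 does not apply here → [t].
/a/ stays [a].
/ɡ/ meets the environment for rule 2 (immediately after a vowel) → [ɣ].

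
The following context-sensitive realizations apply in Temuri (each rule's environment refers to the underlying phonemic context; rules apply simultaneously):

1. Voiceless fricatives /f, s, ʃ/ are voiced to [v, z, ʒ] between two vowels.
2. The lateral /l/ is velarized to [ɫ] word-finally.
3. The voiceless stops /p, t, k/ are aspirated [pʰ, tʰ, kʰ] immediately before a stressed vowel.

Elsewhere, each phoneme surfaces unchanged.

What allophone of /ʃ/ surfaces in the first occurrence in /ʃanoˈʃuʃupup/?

/ʃ/ (word-initial) fails the environment for rule 1, so it stays [ʃ].

[ʃ]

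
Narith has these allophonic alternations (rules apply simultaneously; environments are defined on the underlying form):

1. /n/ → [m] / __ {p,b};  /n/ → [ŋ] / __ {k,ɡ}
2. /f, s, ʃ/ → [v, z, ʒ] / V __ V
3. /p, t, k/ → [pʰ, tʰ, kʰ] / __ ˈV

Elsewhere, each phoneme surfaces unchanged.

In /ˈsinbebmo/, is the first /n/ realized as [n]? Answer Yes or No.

No

/n/ — between /i/ and /b/, before a labial or velar stop — surfaces as [m] (rule 1).
The actual realization is [m], not [n].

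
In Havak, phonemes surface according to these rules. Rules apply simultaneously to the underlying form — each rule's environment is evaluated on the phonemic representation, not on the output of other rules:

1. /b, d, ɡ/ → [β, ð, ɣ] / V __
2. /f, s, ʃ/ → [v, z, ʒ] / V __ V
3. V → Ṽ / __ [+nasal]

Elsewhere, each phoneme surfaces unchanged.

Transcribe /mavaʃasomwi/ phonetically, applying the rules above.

/a/ (between /m/ and /v/) fails the environment for rule 3, so it stays [a].
/a/ (between /v/ and /ʃ/) fails the environment for rule 3, so it stays [a].
Rule 2 applies to /ʃ/ (between /a/ and /a/: between two vowels) → [ʒ].
/a/ (between /ʃ/ and /s/) is in the target of rule 3 but the environment (before a nasal consonant) is not met → [a].
/s/ (between /a/ and /o/) occurs between two vowels → [z] by rule 2.
Rule 3 applies to /o/ (between /s/ and /m/: before a nasal consonant) → [õ].
/i/ — word-final; rule 3 does not apply here → [i].

[mavaʒazõmwi]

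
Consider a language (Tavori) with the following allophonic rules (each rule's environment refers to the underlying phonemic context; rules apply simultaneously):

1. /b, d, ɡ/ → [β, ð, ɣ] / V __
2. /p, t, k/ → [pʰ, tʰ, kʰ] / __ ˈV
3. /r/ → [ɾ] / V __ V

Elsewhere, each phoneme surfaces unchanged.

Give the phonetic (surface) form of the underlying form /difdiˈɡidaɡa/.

/d/ (word-initial): rule 1 targets it, but not immediately after a vowel → unchanged [d].
/i/ (between /d/ and /f/): no rule targets it → [i].
/f/ (between /i/ and /d/) is unaffected → [f].
/d/ (between /f/ and /i/) fails the environment for rule 1, so it stays [d].
/i/ stays [i].
/ɡ/ meets the environment for rule 1 (immediately after a vowel) → [ɣ].
/i/ (between /ɡ/ and /d/): no rule targets it → [i].
/d/ — between /i/ and /a/, immediately after a vowel — surfaces as [ð] (rule 1).
/a/ (between /d/ and /ɡ/): no rule targets it → [a].
Rule 1 applies to /ɡ/ (between /a/ and /a/: immediately after a vowel) → [ɣ].
/a/ (word-final) is unaffected → [a].

[difdiˈɣiðaɣa]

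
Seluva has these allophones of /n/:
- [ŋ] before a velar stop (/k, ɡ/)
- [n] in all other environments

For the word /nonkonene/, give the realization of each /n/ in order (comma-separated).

[n], [ŋ], [n], [n]

Occurrence 1 (position 1): no conditioning environment matches → elsewhere allophone [n].
Occurrence 2 (position 3): before a velar stop → [ŋ].
Occurrence 3 (position 6): no conditioning environment matches → elsewhere allophone [n].
Occurrence 4 (position 8): no conditioning environment matches → elsewhere allophone [n].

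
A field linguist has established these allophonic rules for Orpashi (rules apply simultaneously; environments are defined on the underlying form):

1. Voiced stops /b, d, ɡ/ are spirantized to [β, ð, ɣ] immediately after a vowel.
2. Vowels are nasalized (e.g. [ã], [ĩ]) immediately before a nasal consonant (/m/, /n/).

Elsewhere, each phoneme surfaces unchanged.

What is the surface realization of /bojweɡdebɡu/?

/b/ (word-initial): rule 1 targets it, but not immediately after a vowel → unchanged [b].
/o/ (between /b/ and /j/) is in the target of rule 2 but the environment (before a nasal consonant) is not met → [o].
/j/ — not in any rule's target class → [j].
/w/ — not in any rule's target class → [w].
/e/ — between /w/ and /ɡ/; rule 2 does not apply here → [e].
Rule 1 applies to /ɡ/ (between /e/ and /d/: immediately after a vowel) → [ɣ].
/d/ — between /ɡ/ and /e/; rule 1 does not apply here → [d].
/e/ — between /d/ and /b/; rule 2 does not apply here → [e].
/b/ (between /e/ and /ɡ/) occurs immediately after a vowel → [β] by rule 1.
/ɡ/ (between /b/ and /u/): rule 1 targets it, but not immediately after a vowel → unchanged [ɡ].
/u/ (word-final) is in the target of rule 2 but the environment (before a nasal consonant) is not met → [u].

[bojweɣdeβɡu]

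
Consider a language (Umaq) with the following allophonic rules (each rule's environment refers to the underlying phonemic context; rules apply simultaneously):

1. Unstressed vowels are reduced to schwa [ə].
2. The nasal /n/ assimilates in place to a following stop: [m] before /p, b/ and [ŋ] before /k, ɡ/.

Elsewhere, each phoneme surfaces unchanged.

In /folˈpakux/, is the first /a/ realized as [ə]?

No

/a/ (between /p/ and /k/): rule 1 targets it, but not in an unstressed syllable → unchanged [a].
The actual realization is [a], not [ə].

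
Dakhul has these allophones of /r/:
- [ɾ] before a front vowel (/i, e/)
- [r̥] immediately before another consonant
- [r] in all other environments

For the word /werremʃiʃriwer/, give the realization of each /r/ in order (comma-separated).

[r̥], [ɾ], [ɾ], [r]

Occurrence 1 (position 3): immediately before another consonant → [r̥].
Occurrence 2 (position 4): before a front vowel (/i, e/) → [ɾ].
Occurrence 3 (position 10): before a front vowel (/i, e/) → [ɾ].
Occurrence 4 (position 14): no conditioning environment matches → elsewhere allophone [r].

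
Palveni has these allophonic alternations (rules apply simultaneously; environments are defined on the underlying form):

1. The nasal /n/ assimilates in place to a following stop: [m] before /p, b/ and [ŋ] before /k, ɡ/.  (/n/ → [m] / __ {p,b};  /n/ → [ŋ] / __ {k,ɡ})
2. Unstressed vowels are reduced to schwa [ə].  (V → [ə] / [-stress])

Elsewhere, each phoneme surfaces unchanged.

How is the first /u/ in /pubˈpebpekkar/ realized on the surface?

[ə]

Rule 2 applies to /u/ (between /p/ and /b/: in an unstressed syllable) → [ə].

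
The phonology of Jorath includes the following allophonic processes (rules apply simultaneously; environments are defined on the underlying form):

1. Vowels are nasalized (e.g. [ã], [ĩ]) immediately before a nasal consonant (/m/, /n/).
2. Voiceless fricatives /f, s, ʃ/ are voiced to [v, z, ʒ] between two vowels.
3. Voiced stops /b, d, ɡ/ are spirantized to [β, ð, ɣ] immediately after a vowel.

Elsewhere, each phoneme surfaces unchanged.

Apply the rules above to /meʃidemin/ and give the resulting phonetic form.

/m/ (word-initial): no rule targets it → [m].
/e/ (between /m/ and /ʃ/) fails the environment for rule 1, so it stays [e].
/ʃ/ — between /e/ and /i/, between two vowels — surfaces as [ʒ] (rule 2).
/i/ (between /ʃ/ and /d/) fails the environment for rule 1, so it stays [i].
/d/ (between /i/ and /e/) occurs immediately after a vowel → [ð] by rule 3.
/e/ (between /d/ and /m/) occurs before a nasal consonant → [ẽ] by rule 1.
/m/ — not in any rule's target class → [m].
/i/ (between /m/ and /n/): before a nasal consonant, so rule 1 applies → [ĩ].
/n/ stays [n].

[meʒiðẽmĩn]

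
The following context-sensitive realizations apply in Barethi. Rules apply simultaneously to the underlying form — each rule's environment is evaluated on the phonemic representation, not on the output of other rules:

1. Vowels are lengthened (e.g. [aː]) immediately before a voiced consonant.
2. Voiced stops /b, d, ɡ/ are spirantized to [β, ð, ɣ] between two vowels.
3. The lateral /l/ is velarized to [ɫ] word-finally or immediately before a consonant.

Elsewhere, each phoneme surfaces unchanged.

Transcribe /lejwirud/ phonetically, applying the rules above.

[leːjwiːruːd]

/l/ (word-initial) is in the target of rule 3 but the environment (word-finally or immediately before a consonant) is not met → [l].
/e/ — between /l/ and /j/, before a voiced consonant — surfaces as [eː] (rule 1).
/j/ stays [j].
/w/ — not in any rule's target class → [w].
/i/ — between /w/ and /r/, before a voiced consonant — surfaces as [iː] (rule 1).
/r/ stays [r].
Rule 1 applies to /u/ (between /r/ and /d/: before a voiced consonant) → [uː].
/d/ — word-final; rule 2 does not apply here → [d].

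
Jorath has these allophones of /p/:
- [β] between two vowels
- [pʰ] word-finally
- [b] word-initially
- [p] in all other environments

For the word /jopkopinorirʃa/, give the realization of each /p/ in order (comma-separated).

[p], [β]

Occurrence 1 (position 3): no conditioning environment matches → elsewhere allophone [p].
Occurrence 2 (position 6): between two vowels → [β].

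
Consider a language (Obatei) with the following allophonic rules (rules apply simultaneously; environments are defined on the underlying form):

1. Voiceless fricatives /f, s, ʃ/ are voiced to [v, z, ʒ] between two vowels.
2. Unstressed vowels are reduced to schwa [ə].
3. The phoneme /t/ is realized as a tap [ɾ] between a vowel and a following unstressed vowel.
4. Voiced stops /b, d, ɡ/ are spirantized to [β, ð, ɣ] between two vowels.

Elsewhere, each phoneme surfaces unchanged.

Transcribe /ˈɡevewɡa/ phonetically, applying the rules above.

/ɡ/ — word-initial; rule 4 does not apply here → [ɡ].
/e/ (between /ɡ/ and /v/) fails the environment for rule 2, so it stays [e].
/v/ — not in any rule's target class → [v].
/e/ (between /v/ and /w/): in an unstressed syllable, so rule 2 applies → [ə].
/w/ stays [w].
/ɡ/ (between /w/ and /a/): rule 4 targets it, but not between two vowels → unchanged [ɡ].
Rule 2 applies to /a/ (word-final: in an unstressed syllable) → [ə].

[ˈɡevəwɡə]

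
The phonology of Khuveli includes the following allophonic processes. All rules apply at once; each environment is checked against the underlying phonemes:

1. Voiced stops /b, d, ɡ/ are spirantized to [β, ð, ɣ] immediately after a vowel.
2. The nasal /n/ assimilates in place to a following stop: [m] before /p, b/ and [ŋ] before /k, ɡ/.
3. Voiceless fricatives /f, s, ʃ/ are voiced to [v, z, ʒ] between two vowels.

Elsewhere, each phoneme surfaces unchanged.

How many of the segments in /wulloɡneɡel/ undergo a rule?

Segments that undergo a rule: /ɡ/ → [ɣ] (rule 1); /ɡ/ → [ɣ] (rule 1).
All other segments surface unchanged.

2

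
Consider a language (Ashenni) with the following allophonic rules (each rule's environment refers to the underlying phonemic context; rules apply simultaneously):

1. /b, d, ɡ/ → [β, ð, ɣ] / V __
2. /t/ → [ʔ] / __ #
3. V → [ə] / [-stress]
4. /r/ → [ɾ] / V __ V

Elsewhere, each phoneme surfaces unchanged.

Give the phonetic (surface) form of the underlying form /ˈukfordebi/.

[ˈukfərdəβə]

/u/ (word-initial) fails the environment for rule 3, so it stays [u].
/k/ (between /u/ and /f/): no rule targets it → [k].
/f/ (between /k/ and /o/): no rule targets it → [f].
Rule 3 applies to /o/ (between /f/ and /r/: in an unstressed syllable) → [ə].
/r/ — between /o/ and /d/; rule 4 does not apply here → [r].
/d/ (between /r/ and /e/): rule 1 targets it, but not immediately after a vowel → unchanged [d].
Rule 3 applies to /e/ (between /d/ and /b/: in an unstressed syllable) → [ə].
/b/ (between /e/ and /i/) occurs immediately after a vowel → [β] by rule 1.
/i/ (word-final): in an unstressed syllable, so rule 3 applies → [ə].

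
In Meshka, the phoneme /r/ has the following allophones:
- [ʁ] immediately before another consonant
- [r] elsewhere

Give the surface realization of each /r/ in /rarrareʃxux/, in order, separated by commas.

Occurrence 1 (position 1): no conditioning environment matches → elsewhere allophone [r].
Occurrence 2 (position 3): immediately before another consonant → [ʁ].
Occurrence 3 (position 4): no conditioning environment matches → elsewhere allophone [r].
Occurrence 4 (position 6): no conditioning environment matches → elsewhere allophone [r].

[r], [ʁ], [r], [r]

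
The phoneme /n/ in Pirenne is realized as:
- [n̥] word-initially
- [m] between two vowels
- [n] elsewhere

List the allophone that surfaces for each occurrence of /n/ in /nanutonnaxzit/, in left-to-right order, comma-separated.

[n̥], [m], [n], [n]

Occurrence 1 (position 1): word-initially → [n̥].
Occurrence 2 (position 3): between two vowels → [m].
Occurrence 3 (position 7): no conditioning environment matches → elsewhere allophone [n].
Occurrence 4 (position 8): no conditioning environment matches → elsewhere allophone [n].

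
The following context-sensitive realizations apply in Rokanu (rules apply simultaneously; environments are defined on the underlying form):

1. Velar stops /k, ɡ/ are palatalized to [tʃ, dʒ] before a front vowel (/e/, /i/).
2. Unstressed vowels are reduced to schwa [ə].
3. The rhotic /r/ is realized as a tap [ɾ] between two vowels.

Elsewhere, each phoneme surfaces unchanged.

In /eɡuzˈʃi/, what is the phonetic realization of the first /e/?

/e/ — word-initial, in an unstressed syllable — surfaces as [ə] (rule 2).

[ə]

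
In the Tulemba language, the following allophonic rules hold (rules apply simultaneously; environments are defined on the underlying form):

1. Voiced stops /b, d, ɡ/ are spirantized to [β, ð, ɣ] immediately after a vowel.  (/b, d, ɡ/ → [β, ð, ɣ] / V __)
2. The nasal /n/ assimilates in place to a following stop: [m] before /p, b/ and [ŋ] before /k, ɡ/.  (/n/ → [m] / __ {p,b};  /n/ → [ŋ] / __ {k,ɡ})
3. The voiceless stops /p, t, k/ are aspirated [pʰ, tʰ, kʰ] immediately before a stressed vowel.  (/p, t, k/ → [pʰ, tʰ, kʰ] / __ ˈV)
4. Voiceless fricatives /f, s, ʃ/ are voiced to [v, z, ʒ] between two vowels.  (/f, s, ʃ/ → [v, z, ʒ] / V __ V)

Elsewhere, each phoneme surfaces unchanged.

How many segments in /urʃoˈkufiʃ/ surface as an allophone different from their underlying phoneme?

Segments that undergo a rule: /k/ → [kʰ] (rule 3); /f/ → [v] (rule 4).
All other segments surface unchanged.

2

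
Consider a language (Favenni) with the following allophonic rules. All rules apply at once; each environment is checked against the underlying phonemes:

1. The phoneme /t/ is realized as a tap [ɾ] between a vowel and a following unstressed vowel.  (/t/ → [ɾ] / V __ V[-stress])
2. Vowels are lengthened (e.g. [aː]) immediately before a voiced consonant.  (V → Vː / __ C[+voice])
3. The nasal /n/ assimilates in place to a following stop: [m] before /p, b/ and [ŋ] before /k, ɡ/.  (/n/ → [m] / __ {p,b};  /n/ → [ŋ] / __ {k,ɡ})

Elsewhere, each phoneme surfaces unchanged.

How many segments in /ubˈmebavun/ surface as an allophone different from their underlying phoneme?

Segments that undergo a rule: /u/ → [uː] (rule 2); /e/ → [eː] (rule 2); /a/ → [aː] (rule 2); /u/ → [uː] (rule 2).
All other segments surface unchanged.

4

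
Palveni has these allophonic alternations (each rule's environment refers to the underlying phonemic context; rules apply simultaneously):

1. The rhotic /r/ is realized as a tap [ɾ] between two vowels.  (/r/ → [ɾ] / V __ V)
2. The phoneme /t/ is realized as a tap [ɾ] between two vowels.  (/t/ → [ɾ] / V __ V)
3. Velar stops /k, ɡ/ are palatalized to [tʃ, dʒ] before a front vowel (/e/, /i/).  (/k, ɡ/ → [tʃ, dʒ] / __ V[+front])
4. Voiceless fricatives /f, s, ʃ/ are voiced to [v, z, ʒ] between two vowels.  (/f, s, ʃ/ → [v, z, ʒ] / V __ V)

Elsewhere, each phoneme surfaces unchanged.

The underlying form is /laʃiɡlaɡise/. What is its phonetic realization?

[laʒiɡladʒize]

Rule 4 applies to /ʃ/ (between /a/ and /i/: between two vowels) → [ʒ].
/ɡ/ — between /i/ and /l/; rule 3 does not apply here → [ɡ].
/ɡ/ (between /a/ and /i/) occurs before a front vowel → [dʒ] by rule 3.
/s/ meets the environment for rule 4 (between two vowels) → [z].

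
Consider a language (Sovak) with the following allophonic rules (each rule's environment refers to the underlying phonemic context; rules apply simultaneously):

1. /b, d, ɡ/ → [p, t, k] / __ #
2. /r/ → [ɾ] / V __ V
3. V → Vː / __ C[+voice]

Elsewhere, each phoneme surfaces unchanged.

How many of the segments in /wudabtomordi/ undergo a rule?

4

Segments that undergo a rule: /u/ → [uː] (rule 3); /a/ → [aː] (rule 3); /o/ → [oː] (rule 3); /o/ → [oː] (rule 3).
All other segments surface unchanged.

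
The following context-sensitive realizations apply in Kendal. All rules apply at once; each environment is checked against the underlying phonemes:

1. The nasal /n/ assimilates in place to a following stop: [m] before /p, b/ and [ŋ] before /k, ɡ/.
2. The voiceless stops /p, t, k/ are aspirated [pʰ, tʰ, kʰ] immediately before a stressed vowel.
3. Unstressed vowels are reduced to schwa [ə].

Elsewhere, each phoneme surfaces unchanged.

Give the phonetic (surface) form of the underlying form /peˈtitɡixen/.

/p/ (word-initial) fails the environment for rule 2, so it stays [p].
/e/ meets the environment for rule 3 (in an unstressed syllable) → [ə].
Rule 2 applies to /t/ (between /e/ and /i/: immediately before a stressed vowel) → [tʰ].
/i/ (between /t/ and /t/) is in the target of rule 3 but the environment (in an unstressed syllable) is not met → [i].
/t/ — between /i/ and /ɡ/; rule 2 does not apply here → [t].
/ɡ/ (between /t/ and /i/): no rule targets it → [ɡ].
/i/ (between /ɡ/ and /x/): in an unstressed syllable, so rule 3 applies → [ə].
/x/ (between /i/ and /e/): no rule targets it → [x].
/e/ (between /x/ and /n/): in an unstressed syllable, so rule 3 applies → [ə].
/n/ (word-final): rule 1 targets it, but not before a labial or velar stop → unchanged [n].

[pəˈtʰitɡəxən]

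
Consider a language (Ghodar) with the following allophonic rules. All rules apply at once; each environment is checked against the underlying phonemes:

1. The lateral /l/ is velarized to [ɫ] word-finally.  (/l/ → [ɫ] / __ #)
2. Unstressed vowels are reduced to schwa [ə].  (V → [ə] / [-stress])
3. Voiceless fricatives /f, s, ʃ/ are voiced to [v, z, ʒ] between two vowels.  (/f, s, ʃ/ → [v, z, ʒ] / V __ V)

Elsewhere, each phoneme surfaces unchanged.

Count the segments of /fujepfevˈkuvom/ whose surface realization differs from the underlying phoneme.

Segments that undergo a rule: /u/ → [ə] (rule 2); /e/ → [ə] (rule 2); /e/ → [ə] (rule 2); /o/ → [ə] (rule 2).
All other segments surface unchanged.

4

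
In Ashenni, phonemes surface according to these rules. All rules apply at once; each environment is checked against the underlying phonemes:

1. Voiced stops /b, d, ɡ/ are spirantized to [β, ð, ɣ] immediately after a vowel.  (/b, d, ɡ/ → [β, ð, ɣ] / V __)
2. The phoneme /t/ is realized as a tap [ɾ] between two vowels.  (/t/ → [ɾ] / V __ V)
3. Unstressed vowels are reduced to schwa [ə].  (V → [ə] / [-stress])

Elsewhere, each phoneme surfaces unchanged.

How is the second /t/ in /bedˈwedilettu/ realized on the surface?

/t/ (between /t/ and /u/): rule 2 targets it, but not between two vowels → unchanged [t].

[t]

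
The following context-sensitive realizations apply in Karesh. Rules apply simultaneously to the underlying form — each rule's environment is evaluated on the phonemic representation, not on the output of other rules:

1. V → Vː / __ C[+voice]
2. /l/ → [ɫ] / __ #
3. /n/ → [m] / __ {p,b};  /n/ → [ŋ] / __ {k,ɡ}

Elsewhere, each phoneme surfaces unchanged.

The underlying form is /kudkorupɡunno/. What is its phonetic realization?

[kuːdkoːrupɡuːnno]

/k/ stays [k].
/u/ (between /k/ and /d/): before a voiced consonant, so rule 1 applies → [uː].
/d/ stays [d].
/k/ stays [k].
/o/ meets the environment for rule 1 (before a voiced consonant) → [oː].
/r/ — not in any rule's target class → [r].
/u/ (between /r/ and /p/) is in the target of rule 1 but the environment (before a voiced consonant) is not met → [u].
/p/ — not in any rule's target class → [p].
/ɡ/ — not in any rule's target class → [ɡ].
/u/ meets the environment for rule 1 (before a voiced consonant) → [uː].
/n/ (between /u/ and /n/): rule 3 targets it, but not before a labial or velar stop → unchanged [n].
/n/ — between /n/ and /o/; rule 3 does not apply here → [n].
/o/ (word-final): rule 1 targets it, but not before a voiced consonant → unchanged [o].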